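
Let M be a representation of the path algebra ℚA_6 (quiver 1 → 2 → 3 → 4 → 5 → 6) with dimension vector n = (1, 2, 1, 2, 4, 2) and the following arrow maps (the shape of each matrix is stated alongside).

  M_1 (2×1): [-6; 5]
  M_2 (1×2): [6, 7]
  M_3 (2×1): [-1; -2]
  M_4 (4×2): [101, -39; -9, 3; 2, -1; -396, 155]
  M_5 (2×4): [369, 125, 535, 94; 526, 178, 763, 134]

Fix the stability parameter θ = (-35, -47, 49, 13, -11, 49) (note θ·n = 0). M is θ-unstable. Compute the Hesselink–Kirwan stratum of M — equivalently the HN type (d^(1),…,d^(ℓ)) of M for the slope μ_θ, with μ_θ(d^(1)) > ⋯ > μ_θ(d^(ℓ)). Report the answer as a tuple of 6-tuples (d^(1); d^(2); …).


Via rank(M_{q-1}∘⋯∘M_p): M ≅ I[1,6], I[2,2], I[4,6], I[5,5]^2.
μ_θ-semistable layers: μ^(1)=49; μ^(2)=17; μ^(3)=1; μ^(4)=-11; μ^(5)=-41; μ^(6)=-47

((0, 0, 0, 0, 0, 2); (0, 0, 1, 1, 1, 0); (0, 0, 0, 1, 1, 0); (0, 0, 0, 0, 2, 0); (1, 1, 0, 0, 0, 0); (0, 1, 0, 0, 0, 0))


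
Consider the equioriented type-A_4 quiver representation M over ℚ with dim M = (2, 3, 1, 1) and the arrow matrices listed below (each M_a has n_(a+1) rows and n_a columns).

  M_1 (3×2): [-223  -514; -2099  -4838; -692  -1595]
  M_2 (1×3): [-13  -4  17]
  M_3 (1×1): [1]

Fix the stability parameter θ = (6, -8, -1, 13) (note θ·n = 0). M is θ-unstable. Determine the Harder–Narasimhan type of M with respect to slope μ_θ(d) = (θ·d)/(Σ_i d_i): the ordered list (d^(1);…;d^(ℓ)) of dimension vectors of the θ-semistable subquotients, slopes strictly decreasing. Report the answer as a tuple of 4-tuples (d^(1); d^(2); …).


Via rank(M_{q-1}∘⋯∘M_p): M ≅ I[1,2], I[1,4], I[2,2].
μ_θ-semistable layers: μ^(1)=13; μ^(2)=-1; μ^(3)=-8

((0, 0, 0, 1); (2, 2, 1, 0); (0, 1, 0, 0))


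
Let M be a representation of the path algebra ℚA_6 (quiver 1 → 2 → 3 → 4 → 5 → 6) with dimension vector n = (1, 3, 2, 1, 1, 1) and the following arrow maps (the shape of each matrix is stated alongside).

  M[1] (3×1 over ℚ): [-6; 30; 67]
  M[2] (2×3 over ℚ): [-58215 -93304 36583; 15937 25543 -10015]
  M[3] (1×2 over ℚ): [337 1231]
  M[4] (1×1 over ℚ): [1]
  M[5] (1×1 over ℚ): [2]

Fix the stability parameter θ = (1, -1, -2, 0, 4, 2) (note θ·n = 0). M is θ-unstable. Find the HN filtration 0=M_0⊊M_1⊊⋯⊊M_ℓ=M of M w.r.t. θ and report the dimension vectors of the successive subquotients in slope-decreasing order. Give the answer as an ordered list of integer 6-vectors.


Barcode: M ≅ I[1,3], I[2,2], I[2,6]. HN layers by μ_θ (5 steps, strictly decreasing):
  μ^(1)=3; μ^(2)=0; μ^(3)=-2/3; μ^(4)=-1; μ^(5)=-3/2

((0, 0, 0, 0, 1, 1); (0, 0, 0, 1, 0, 0); (1, 1, 1, 0, 0, 0); (0, 1, 0, 0, 0, 0); (0, 1, 1, 0, 0, 0))


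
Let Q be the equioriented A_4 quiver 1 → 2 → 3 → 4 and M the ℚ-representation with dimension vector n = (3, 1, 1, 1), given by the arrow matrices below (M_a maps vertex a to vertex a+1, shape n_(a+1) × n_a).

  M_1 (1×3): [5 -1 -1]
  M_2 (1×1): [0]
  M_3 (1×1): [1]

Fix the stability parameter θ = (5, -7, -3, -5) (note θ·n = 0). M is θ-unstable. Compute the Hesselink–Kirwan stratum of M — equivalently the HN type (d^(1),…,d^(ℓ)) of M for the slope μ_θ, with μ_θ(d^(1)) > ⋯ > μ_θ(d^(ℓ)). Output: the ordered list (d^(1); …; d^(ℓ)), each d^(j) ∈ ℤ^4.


Via rank(M_{q-1}∘⋯∘M_p): M ≅ I[1,1]^2, I[1,2], I[3,4].
μ_θ-semistable layers: μ^(1)=5; μ^(2)=-1; μ^(3)=-4

((2, 0, 0, 0); (1, 1, 0, 0); (0, 0, 1, 1))


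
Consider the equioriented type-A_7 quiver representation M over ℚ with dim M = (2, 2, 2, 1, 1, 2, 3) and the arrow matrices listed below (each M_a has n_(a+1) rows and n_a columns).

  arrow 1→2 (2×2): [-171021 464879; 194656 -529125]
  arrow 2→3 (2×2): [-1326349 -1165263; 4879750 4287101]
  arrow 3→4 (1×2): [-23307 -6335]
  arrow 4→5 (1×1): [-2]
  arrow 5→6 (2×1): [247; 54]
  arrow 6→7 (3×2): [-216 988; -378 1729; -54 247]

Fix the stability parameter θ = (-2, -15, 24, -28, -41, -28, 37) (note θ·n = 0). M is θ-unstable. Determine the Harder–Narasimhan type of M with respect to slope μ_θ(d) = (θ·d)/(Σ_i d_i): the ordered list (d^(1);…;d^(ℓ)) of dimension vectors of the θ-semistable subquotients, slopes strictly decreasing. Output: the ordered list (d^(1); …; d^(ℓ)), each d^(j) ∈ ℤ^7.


Barcode: M ≅ I[1,3], I[1,6], I[6,7], I[7,7]^2. HN layers by μ_θ (5 steps, strictly decreasing):
  μ^(1)=37; μ^(2)=24; μ^(3)=-17/2; μ^(4)=-15; μ^(5)=-28

((0, 0, 0, 0, 0, 0, 3); (0, 0, 1, 0, 0, 0, 0); (1, 1, 0, 0, 0, 0, 0); (1, 1, 1, 1, 1, 1, 0); (0, 0, 0, 0, 0, 1, 0))


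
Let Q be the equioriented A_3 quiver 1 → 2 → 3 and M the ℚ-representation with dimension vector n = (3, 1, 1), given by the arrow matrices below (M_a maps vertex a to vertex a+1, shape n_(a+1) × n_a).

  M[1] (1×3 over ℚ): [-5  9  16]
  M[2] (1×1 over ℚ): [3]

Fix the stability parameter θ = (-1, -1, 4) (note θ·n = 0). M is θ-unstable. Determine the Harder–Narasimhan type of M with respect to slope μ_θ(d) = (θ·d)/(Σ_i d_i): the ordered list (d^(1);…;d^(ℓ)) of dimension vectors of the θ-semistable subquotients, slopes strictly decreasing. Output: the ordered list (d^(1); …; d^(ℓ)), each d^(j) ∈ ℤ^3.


Interval decomposition of M: I[1,1]^2, I[1,3].
HN type (ℓ=2): μ^(1)=4; μ^(2)=-1

((0, 0, 1); (3, 1, 0))


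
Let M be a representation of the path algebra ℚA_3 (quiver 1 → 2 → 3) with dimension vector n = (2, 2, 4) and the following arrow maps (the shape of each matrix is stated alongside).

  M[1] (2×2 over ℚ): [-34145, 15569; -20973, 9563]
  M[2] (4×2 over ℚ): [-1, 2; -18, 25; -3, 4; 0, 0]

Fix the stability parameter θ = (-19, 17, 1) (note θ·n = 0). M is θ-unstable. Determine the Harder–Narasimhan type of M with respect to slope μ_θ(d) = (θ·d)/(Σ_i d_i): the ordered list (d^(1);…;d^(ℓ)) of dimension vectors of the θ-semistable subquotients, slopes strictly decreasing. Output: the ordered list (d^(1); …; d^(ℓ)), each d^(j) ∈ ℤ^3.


Barcode: M ≅ I[1,3]^2, I[3,3]^2. HN layers by μ_θ (3 steps, strictly decreasing):
  μ^(1)=9; μ^(2)=1; μ^(3)=-19

((0, 2, 2); (0, 0, 2); (2, 0, 0))


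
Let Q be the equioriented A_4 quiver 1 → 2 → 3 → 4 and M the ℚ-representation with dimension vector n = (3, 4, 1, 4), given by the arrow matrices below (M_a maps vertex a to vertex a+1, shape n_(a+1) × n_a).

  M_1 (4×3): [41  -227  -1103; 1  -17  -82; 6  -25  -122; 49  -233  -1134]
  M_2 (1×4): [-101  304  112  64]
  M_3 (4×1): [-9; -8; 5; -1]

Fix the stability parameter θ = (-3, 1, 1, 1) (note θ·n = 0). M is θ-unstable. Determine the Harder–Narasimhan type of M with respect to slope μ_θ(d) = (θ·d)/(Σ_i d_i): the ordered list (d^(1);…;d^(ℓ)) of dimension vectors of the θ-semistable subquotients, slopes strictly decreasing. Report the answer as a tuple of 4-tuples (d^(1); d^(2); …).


Via rank(M_{q-1}∘⋯∘M_p): M ≅ I[1,2]^2, I[1,4], I[2,2], I[4,4]^3.
μ_θ-semistable layers: μ^(1)=1; μ^(2)=-3

((0, 4, 1, 4); (3, 0, 0, 0))


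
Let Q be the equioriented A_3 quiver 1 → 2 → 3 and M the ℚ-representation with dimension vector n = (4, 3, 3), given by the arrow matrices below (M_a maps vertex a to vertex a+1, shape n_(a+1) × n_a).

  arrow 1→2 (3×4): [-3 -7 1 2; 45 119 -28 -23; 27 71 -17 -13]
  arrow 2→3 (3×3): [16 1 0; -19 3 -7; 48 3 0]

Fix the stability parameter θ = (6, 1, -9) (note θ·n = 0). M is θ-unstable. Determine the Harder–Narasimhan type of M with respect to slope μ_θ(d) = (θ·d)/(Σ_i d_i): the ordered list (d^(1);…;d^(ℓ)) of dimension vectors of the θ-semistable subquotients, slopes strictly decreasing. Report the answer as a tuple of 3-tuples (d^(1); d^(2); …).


Via rank(M_{q-1}∘⋯∘M_p): M ≅ I[1,1], I[1,2], I[1,3]^2, I[3,3].
μ_θ-semistable layers: μ^(1)=6; μ^(2)=7/2; μ^(3)=-2/3; μ^(4)=-9

((1, 0, 0); (1, 1, 0); (2, 2, 2); (0, 0, 1))


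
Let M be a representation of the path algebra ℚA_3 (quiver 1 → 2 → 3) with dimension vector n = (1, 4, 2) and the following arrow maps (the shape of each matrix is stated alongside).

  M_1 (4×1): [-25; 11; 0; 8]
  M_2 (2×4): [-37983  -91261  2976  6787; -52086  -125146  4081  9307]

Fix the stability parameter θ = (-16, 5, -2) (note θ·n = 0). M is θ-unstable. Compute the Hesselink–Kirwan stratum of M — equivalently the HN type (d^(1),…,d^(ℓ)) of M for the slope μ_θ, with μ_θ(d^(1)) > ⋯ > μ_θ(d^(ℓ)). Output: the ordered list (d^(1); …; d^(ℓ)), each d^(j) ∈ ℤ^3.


Interval decomposition of M: I[1,2], I[2,2], I[2,3]^2.
HN type (ℓ=3): μ^(1)=5; μ^(2)=3/2; μ^(3)=-16

((0, 2, 0); (0, 2, 2); (1, 0, 0))


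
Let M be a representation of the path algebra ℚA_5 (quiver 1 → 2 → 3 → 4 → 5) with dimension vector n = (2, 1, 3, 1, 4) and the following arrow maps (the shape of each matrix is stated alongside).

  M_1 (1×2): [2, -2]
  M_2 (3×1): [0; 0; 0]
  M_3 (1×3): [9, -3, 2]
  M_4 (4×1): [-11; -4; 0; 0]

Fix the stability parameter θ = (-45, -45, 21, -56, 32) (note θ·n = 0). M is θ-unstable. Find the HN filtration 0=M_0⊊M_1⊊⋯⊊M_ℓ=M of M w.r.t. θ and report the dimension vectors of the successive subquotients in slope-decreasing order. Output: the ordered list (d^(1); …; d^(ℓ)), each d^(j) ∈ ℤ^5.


Barcode: M ≅ I[1,1], I[1,2], I[3,3]^2, I[3,5], I[5,5]^3. HN layers by μ_θ (4 steps, strictly decreasing):
  μ^(1)=32; μ^(2)=21; μ^(3)=-35/2; μ^(4)=-45

((0, 0, 0, 0, 4); (0, 0, 2, 0, 0); (0, 0, 1, 1, 0); (2, 1, 0, 0, 0))


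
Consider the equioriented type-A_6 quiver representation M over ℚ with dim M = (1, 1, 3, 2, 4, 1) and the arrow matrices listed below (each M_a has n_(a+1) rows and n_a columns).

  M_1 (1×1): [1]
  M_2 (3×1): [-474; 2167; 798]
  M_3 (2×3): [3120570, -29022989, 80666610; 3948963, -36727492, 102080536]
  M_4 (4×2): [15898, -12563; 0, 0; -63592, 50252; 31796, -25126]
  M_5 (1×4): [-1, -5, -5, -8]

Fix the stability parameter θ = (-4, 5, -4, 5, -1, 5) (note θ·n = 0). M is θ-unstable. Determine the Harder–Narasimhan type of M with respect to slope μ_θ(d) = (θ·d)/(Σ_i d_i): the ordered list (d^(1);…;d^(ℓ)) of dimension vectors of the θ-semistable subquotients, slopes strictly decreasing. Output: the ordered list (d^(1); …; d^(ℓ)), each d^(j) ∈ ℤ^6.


Interval decomposition of M: I[1,4], I[3,3], I[3,6], I[5,5]^3.
HN type (ℓ=5): μ^(1)=5; μ^(2)=2; μ^(3)=1/2; μ^(4)=-1; μ^(5)=-4

((0, 0, 0, 1, 0, 1); (0, 0, 0, 1, 1, 0); (0, 1, 1, 0, 0, 0); (0, 0, 0, 0, 3, 0); (1, 0, 2, 0, 0, 0))


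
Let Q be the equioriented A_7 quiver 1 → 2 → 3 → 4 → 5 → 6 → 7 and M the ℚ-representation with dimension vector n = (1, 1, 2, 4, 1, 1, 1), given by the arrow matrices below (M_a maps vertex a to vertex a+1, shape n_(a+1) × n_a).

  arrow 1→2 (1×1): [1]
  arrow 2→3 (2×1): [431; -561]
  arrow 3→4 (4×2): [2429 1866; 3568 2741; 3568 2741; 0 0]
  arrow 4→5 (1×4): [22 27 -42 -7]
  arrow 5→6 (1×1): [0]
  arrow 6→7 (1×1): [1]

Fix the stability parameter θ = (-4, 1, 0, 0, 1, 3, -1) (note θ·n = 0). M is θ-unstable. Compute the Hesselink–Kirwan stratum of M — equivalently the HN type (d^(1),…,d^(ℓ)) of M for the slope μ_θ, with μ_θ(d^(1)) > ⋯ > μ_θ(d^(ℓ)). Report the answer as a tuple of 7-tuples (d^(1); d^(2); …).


Barcode: M ≅ I[1,5], I[3,4], I[4,4]^2, I[6,7]. HN layers by μ_θ (4 steps, strictly decreasing):
  μ^(1)=1; μ^(2)=1/3; μ^(3)=0; μ^(4)=-4

((0, 0, 0, 0, 1, 1, 1); (0, 1, 1, 1, 0, 0, 0); (0, 0, 1, 3, 0, 0, 0); (1, 0, 0, 0, 0, 0, 0))


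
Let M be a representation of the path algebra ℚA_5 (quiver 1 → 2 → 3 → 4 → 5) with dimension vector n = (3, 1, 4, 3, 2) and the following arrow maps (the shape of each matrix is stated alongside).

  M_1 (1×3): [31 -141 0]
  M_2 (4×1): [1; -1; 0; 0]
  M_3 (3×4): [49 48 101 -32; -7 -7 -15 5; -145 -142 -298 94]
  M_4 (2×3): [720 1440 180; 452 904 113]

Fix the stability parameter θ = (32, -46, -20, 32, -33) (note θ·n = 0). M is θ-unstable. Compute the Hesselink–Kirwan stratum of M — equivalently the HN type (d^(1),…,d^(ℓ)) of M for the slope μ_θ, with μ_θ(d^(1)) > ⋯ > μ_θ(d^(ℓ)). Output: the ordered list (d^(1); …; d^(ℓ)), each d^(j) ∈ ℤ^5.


Interval decomposition of M: I[1,1]^2, I[1,5], I[3,3], I[3,4]^2, I[5,5].
HN type (ℓ=5): μ^(1)=32; μ^(2)=-1/2; μ^(3)=-34/3; μ^(4)=-20; μ^(5)=-33

((2, 0, 0, 2, 0); (0, 0, 0, 1, 1); (1, 1, 1, 0, 0); (0, 0, 3, 0, 0); (0, 0, 0, 0, 1))


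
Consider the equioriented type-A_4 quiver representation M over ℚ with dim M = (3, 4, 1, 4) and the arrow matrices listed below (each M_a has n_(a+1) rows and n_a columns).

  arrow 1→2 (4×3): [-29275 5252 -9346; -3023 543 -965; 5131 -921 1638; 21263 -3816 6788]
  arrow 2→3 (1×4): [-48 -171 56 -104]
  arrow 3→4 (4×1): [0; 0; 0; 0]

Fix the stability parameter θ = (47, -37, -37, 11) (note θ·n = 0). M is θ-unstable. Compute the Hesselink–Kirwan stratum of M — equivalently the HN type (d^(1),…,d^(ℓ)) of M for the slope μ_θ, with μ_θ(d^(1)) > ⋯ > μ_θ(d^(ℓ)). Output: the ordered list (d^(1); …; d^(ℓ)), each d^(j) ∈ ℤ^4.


Via rank(M_{q-1}∘⋯∘M_p): M ≅ I[1,2]^2, I[1,3], I[2,2], I[4,4]^4.
μ_θ-semistable layers: μ^(1)=11; μ^(2)=5; μ^(3)=-9; μ^(4)=-37

((0, 0, 0, 4); (2, 2, 0, 0); (1, 1, 1, 0); (0, 1, 0, 0))


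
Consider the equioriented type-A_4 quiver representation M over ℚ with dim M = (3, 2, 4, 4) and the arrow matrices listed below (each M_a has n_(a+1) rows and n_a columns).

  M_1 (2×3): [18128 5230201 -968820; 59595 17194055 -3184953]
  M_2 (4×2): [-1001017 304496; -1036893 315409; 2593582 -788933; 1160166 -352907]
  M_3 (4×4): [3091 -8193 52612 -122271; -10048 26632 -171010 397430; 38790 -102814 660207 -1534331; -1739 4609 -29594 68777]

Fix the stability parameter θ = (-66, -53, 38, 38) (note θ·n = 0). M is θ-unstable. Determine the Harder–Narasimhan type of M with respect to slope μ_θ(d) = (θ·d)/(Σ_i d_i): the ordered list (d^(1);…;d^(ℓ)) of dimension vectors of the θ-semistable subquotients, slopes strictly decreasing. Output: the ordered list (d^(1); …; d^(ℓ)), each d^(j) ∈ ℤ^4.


Interval decomposition of M: I[1,1], I[1,3]^2, I[3,4]^2, I[4,4]^2.
HN type (ℓ=3): μ^(1)=38; μ^(2)=-53; μ^(3)=-66

((0, 0, 4, 4); (0, 2, 0, 0); (3, 0, 0, 0))


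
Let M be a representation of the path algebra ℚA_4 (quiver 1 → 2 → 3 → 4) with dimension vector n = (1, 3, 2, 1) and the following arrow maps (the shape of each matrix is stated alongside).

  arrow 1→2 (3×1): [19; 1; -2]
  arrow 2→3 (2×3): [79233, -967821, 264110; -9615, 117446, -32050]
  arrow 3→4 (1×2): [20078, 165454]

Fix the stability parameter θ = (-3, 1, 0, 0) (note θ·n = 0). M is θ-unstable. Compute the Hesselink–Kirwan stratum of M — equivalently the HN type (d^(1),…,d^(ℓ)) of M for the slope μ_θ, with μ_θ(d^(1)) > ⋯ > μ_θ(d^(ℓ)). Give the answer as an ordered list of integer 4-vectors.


Interval decomposition of M: I[1,4], I[2,2], I[2,3].
HN type (ℓ=4): μ^(1)=1; μ^(2)=1/2; μ^(3)=1/3; μ^(4)=-3

((0, 1, 0, 0); (0, 1, 1, 0); (0, 1, 1, 1); (1, 0, 0, 0))


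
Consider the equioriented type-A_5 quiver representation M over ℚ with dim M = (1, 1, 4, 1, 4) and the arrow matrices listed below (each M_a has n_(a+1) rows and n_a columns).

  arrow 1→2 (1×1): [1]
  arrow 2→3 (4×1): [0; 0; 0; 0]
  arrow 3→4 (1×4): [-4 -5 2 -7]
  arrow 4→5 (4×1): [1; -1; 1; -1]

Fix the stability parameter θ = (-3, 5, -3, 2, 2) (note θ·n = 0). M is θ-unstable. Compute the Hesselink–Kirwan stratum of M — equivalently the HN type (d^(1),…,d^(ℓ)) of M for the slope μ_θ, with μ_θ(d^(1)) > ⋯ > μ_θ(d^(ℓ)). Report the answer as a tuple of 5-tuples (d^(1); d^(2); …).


Barcode: M ≅ I[1,2], I[3,3]^3, I[3,5], I[5,5]^3. HN layers by μ_θ (3 steps, strictly decreasing):
  μ^(1)=5; μ^(2)=2; μ^(3)=-3

((0, 1, 0, 0, 0); (0, 0, 0, 1, 4); (1, 0, 4, 0, 0))


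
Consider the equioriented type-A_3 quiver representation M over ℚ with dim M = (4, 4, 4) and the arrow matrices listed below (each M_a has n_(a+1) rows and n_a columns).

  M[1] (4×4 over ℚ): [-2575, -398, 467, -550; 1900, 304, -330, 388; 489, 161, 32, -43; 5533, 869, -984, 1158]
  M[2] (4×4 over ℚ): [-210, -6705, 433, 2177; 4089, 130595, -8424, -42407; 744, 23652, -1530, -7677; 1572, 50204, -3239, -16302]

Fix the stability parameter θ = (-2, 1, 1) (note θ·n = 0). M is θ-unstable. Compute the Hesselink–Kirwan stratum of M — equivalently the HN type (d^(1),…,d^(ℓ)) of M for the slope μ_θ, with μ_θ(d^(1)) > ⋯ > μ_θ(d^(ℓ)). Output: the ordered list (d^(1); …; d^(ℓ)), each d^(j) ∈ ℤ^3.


Interval decomposition of M: I[1,3]^4.
HN type (ℓ=2): μ^(1)=1; μ^(2)=-2

((0, 4, 4); (4, 0, 0))


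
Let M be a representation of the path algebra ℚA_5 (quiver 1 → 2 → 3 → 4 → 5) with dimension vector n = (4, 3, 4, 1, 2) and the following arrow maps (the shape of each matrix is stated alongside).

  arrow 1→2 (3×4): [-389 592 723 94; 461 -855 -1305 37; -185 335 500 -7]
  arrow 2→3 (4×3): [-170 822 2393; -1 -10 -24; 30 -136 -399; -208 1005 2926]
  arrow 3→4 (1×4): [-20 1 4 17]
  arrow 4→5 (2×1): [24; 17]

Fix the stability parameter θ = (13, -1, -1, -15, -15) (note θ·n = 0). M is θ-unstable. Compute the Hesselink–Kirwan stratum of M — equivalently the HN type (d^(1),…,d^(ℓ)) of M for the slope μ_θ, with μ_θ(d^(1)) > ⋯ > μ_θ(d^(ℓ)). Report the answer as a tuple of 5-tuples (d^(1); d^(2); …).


Interval decomposition of M: I[1,1], I[1,3]^2, I[1,5], I[3,3], I[5,5].
HN type (ℓ=5): μ^(1)=13; μ^(2)=11/3; μ^(3)=-1; μ^(4)=-19/5; μ^(5)=-15

((1, 0, 0, 0, 0); (2, 2, 2, 0, 0); (0, 0, 1, 0, 0); (1, 1, 1, 1, 1); (0, 0, 0, 0, 1))


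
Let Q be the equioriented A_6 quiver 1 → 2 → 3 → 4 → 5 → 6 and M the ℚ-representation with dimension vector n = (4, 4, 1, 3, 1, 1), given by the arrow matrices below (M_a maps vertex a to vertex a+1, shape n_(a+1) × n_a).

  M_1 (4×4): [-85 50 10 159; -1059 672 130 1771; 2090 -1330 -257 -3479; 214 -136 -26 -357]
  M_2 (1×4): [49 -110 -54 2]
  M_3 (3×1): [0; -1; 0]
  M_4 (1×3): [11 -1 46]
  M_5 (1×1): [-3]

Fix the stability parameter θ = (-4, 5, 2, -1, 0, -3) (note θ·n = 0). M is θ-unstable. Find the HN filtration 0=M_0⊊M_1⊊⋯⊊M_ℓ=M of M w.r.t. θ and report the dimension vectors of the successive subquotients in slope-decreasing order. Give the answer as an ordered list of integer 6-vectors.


Barcode: M ≅ I[1,2]^3, I[1,6], I[4,4]^2. HN layers by μ_θ (4 steps, strictly decreasing):
  μ^(1)=5; μ^(2)=3/5; μ^(3)=-1; μ^(4)=-4

((0, 3, 0, 0, 0, 0); (0, 1, 1, 1, 1, 1); (0, 0, 0, 2, 0, 0); (4, 0, 0, 0, 0, 0))


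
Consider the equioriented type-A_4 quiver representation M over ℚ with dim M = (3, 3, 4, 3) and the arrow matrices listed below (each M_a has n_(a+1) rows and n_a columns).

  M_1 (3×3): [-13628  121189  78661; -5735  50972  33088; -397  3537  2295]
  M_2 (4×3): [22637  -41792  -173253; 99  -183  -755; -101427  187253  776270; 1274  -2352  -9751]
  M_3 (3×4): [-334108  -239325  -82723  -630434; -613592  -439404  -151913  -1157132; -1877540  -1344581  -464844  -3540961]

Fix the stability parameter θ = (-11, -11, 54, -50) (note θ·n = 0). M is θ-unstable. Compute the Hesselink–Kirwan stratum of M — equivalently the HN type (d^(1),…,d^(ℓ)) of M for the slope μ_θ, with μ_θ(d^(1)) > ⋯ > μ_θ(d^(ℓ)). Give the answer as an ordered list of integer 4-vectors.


Barcode: M ≅ I[1,3], I[1,4]^2, I[3,4]. HN layers by μ_θ (3 steps, strictly decreasing):
  μ^(1)=54; μ^(2)=2; μ^(3)=-11

((0, 0, 1, 0); (0, 0, 3, 3); (3, 3, 0, 0))


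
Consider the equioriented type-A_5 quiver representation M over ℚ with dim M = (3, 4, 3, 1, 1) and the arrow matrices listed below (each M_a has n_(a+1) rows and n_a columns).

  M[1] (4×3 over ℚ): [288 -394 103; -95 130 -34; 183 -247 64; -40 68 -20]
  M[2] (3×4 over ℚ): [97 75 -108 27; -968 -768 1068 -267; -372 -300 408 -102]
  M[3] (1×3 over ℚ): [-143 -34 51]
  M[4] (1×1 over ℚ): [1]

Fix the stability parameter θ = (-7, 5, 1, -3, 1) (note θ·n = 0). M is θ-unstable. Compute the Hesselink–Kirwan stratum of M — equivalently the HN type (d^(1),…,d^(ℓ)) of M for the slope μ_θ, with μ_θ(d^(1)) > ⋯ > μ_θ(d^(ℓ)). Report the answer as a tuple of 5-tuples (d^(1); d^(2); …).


Barcode: M ≅ I[1,2]^2, I[1,5], I[2,3], I[3,3]. HN layers by μ_θ (4 steps, strictly decreasing):
  μ^(1)=5; μ^(2)=3; μ^(3)=1; μ^(4)=-7

((0, 2, 0, 0, 0); (0, 1, 1, 0, 0); (0, 1, 2, 1, 1); (3, 0, 0, 0, 0))


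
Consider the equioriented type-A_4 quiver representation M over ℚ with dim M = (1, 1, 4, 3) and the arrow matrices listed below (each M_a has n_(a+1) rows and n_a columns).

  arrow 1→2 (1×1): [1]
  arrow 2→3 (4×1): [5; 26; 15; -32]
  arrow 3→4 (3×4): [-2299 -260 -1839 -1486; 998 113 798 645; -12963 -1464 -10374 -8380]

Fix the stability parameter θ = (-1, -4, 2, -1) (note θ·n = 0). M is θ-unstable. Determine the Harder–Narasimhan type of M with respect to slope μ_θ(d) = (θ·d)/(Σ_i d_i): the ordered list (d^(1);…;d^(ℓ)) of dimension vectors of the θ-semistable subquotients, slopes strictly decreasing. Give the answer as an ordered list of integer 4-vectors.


Interval decomposition of M: I[1,4], I[3,3], I[3,4]^2.
HN type (ℓ=3): μ^(1)=2; μ^(2)=1/2; μ^(3)=-5/2

((0, 0, 1, 0); (0, 0, 3, 3); (1, 1, 0, 0))


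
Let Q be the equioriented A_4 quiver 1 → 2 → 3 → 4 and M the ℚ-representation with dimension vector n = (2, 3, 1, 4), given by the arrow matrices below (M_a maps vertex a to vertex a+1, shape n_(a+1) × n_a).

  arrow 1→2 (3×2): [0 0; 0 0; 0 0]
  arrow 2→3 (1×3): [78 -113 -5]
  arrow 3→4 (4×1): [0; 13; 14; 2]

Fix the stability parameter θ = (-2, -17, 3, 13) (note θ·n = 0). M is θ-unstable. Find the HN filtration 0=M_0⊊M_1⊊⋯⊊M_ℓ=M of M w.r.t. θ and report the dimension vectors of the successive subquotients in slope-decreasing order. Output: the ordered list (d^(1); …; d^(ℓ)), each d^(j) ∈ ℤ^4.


Via rank(M_{q-1}∘⋯∘M_p): M ≅ I[1,1]^2, I[2,2]^2, I[2,4], I[4,4]^3.
μ_θ-semistable layers: μ^(1)=13; μ^(2)=3; μ^(3)=-2; μ^(4)=-17

((0, 0, 0, 4); (0, 0, 1, 0); (2, 0, 0, 0); (0, 3, 0, 0))


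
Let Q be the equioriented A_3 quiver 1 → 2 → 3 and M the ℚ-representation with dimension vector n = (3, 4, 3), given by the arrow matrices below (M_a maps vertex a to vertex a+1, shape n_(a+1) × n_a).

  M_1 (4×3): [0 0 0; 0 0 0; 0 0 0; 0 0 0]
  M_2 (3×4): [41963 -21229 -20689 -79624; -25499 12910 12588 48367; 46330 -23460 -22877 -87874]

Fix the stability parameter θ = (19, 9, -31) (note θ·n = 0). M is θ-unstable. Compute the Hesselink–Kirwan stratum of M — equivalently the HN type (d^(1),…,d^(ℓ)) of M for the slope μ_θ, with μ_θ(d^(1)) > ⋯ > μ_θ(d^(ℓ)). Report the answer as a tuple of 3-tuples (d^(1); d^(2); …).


Via rank(M_{q-1}∘⋯∘M_p): M ≅ I[1,1]^3, I[2,2], I[2,3]^3.
μ_θ-semistable layers: μ^(1)=19; μ^(2)=9; μ^(3)=-11

((3, 0, 0); (0, 1, 0); (0, 3, 3))


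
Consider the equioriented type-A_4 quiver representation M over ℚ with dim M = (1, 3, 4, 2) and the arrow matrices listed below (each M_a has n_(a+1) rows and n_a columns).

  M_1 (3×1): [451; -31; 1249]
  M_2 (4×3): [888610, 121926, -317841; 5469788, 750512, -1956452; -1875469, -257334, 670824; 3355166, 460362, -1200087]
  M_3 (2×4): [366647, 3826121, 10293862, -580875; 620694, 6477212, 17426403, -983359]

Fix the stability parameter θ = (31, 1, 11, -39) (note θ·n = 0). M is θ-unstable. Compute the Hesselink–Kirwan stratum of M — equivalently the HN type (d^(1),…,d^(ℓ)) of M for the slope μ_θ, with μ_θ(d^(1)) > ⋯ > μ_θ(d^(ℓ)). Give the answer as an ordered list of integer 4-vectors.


Barcode: M ≅ I[1,3], I[2,2], I[2,4], I[3,3], I[3,4]. HN layers by μ_θ (5 steps, strictly decreasing):
  μ^(1)=43/3; μ^(2)=11; μ^(3)=1; μ^(4)=-9; μ^(5)=-14

((1, 1, 1, 0); (0, 0, 1, 0); (0, 1, 0, 0); (0, 1, 1, 1); (0, 0, 1, 1))


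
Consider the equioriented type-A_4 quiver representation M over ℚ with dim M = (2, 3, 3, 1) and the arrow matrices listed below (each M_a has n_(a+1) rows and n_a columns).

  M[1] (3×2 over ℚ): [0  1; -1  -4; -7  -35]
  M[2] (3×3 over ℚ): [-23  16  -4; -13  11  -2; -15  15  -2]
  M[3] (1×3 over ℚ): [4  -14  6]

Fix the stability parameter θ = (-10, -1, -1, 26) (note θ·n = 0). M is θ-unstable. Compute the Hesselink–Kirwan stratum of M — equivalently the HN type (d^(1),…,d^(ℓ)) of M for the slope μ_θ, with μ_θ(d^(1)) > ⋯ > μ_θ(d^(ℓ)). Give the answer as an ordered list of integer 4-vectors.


Barcode: M ≅ I[1,3]^2, I[2,2], I[3,4]. HN layers by μ_θ (3 steps, strictly decreasing):
  μ^(1)=26; μ^(2)=-1; μ^(3)=-10

((0, 0, 0, 1); (0, 3, 3, 0); (2, 0, 0, 0))


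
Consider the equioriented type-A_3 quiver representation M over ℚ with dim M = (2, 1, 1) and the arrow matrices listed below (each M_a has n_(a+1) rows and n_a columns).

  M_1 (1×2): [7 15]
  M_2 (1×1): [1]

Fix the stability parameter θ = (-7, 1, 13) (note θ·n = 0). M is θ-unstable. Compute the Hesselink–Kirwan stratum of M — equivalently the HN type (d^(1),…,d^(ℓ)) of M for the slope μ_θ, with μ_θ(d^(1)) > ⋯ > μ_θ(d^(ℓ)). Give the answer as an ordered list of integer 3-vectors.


Interval decomposition of M: I[1,1], I[1,3].
HN type (ℓ=3): μ^(1)=13; μ^(2)=1; μ^(3)=-7

((0, 0, 1); (0, 1, 0); (2, 0, 0))


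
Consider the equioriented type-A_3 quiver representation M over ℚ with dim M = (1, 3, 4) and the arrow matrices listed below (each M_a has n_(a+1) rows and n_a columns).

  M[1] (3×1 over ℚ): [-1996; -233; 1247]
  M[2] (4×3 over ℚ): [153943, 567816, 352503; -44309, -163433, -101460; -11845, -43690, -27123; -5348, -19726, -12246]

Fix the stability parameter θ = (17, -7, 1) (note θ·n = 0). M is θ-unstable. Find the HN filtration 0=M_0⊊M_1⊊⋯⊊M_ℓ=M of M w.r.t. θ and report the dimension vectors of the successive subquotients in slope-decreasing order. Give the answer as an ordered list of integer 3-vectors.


Interval decomposition of M: I[1,3], I[2,2], I[2,3], I[3,3]^2.
HN type (ℓ=3): μ^(1)=11/3; μ^(2)=1; μ^(3)=-7

((1, 1, 1); (0, 0, 3); (0, 2, 0))


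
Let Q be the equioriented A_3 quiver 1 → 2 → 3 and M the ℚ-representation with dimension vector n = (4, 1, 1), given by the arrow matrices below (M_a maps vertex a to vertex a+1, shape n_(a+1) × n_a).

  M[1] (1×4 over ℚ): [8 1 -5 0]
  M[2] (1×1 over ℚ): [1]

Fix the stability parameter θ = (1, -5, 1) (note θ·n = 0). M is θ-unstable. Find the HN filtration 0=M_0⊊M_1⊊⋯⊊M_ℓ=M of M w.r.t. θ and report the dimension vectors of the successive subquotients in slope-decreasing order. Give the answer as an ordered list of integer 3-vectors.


Barcode: M ≅ I[1,1]^3, I[1,3]. HN layers by μ_θ (2 steps, strictly decreasing):
  μ^(1)=1; μ^(2)=-2

((3, 0, 1); (1, 1, 0))


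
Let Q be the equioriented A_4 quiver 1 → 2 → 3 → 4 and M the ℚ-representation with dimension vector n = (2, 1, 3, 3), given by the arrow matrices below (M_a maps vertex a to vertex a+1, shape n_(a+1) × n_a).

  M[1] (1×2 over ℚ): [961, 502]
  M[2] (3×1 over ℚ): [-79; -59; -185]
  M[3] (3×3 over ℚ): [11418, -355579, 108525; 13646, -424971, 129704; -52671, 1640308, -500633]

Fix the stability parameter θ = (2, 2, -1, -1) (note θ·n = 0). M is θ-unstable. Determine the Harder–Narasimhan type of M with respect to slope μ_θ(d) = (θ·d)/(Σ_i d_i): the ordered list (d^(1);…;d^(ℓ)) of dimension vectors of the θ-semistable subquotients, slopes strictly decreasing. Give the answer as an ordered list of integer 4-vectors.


Interval decomposition of M: I[1,1], I[1,4], I[3,4]^2.
HN type (ℓ=3): μ^(1)=2; μ^(2)=1/2; μ^(3)=-1

((1, 0, 0, 0); (1, 1, 1, 1); (0, 0, 2, 2))


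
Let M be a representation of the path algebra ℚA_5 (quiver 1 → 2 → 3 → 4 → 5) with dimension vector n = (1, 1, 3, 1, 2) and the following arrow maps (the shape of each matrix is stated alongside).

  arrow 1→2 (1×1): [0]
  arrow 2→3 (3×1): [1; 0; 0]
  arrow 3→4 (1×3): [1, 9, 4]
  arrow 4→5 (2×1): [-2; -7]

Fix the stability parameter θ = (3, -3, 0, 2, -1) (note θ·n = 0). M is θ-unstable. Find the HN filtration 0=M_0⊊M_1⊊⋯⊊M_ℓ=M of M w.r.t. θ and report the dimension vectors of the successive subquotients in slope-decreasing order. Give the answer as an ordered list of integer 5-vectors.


Interval decomposition of M: I[1,1], I[2,5], I[3,3]^2, I[5,5].
HN type (ℓ=5): μ^(1)=3; μ^(2)=1/2; μ^(3)=0; μ^(4)=-1; μ^(5)=-3

((1, 0, 0, 0, 0); (0, 0, 0, 1, 1); (0, 0, 3, 0, 0); (0, 0, 0, 0, 1); (0, 1, 0, 0, 0))


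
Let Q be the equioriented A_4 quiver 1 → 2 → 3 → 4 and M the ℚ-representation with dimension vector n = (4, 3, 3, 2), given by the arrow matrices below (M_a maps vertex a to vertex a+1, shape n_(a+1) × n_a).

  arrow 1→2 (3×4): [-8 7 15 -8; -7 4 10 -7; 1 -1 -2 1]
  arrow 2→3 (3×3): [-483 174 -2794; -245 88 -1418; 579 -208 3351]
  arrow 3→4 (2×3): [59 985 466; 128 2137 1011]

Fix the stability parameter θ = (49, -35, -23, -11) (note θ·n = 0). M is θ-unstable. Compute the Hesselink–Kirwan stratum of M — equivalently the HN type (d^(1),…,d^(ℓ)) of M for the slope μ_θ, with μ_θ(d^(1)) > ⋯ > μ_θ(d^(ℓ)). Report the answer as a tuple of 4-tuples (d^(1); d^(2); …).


Barcode: M ≅ I[1,1], I[1,3], I[1,4]^2. HN layers by μ_θ (3 steps, strictly decreasing):
  μ^(1)=49; μ^(2)=-3; μ^(3)=-5

((1, 0, 0, 0); (1, 1, 1, 0); (2, 2, 2, 2))


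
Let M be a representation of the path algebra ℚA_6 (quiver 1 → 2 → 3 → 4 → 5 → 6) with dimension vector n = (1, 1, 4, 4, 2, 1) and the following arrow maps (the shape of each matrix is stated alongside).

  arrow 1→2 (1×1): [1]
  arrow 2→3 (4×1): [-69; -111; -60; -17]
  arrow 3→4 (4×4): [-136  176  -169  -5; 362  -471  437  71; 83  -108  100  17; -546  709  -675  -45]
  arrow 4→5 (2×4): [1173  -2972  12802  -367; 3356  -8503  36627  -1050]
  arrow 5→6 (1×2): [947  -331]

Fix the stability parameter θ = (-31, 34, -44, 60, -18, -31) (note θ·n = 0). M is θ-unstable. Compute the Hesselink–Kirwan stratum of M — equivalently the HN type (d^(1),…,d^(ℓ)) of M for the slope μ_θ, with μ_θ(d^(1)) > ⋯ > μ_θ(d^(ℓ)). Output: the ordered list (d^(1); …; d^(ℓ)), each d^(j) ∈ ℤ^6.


Barcode: M ≅ I[1,6], I[3,4]^2, I[3,5]. HN layers by μ_θ (6 steps, strictly decreasing):
  μ^(1)=60; μ^(2)=21; μ^(3)=11/3; μ^(4)=-5; μ^(5)=-31; μ^(6)=-44

((0, 0, 0, 2, 0, 0); (0, 0, 0, 1, 1, 0); (0, 0, 0, 1, 1, 1); (0, 1, 1, 0, 0, 0); (1, 0, 0, 0, 0, 0); (0, 0, 3, 0, 0, 0))


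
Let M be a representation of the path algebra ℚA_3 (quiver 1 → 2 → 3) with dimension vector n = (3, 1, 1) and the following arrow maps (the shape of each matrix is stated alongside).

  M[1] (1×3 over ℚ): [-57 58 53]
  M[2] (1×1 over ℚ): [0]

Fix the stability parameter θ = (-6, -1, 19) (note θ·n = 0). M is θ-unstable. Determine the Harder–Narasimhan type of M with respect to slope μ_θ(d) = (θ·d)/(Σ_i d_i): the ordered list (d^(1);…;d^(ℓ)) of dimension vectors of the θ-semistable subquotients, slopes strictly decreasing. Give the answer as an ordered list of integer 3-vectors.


Interval decomposition of M: I[1,1]^2, I[1,2], I[3,3].
HN type (ℓ=3): μ^(1)=19; μ^(2)=-1; μ^(3)=-6

((0, 0, 1); (0, 1, 0); (3, 0, 0))


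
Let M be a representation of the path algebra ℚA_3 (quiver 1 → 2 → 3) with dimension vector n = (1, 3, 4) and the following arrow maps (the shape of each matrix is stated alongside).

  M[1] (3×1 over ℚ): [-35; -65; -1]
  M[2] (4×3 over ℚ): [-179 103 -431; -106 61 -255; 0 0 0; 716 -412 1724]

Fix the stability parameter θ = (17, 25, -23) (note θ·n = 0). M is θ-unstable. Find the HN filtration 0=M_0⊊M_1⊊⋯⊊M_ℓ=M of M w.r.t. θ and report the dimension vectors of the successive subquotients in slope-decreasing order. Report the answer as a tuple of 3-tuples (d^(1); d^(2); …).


Interval decomposition of M: I[1,3], I[2,2], I[2,3], I[3,3]^2.
HN type (ℓ=4): μ^(1)=25; μ^(2)=19/3; μ^(3)=1; μ^(4)=-23

((0, 1, 0); (1, 1, 1); (0, 1, 1); (0, 0, 2))


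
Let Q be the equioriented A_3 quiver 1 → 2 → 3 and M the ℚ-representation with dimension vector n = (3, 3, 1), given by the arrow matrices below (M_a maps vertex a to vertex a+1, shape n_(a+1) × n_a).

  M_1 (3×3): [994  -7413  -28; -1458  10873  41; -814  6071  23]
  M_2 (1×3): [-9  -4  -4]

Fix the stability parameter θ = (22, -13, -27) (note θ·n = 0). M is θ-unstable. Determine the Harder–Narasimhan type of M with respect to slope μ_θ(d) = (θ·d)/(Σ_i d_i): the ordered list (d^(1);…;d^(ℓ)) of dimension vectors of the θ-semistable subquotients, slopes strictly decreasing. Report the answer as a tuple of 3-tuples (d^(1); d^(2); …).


Barcode: M ≅ I[1,1], I[1,2], I[1,3], I[2,2]. HN layers by μ_θ (4 steps, strictly decreasing):
  μ^(1)=22; μ^(2)=9/2; μ^(3)=-6; μ^(4)=-13

((1, 0, 0); (1, 1, 0); (1, 1, 1); (0, 1, 0))


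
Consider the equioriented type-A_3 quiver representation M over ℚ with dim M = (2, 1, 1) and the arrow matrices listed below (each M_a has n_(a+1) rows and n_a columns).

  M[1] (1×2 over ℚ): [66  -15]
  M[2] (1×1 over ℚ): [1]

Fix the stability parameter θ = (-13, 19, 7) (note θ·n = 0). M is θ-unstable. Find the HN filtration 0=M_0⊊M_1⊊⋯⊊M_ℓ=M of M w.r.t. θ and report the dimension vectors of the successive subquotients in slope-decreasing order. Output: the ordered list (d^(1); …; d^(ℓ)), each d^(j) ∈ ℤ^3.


Via rank(M_{q-1}∘⋯∘M_p): M ≅ I[1,1], I[1,3].
μ_θ-semistable layers: μ^(1)=13; μ^(2)=-13

((0, 1, 1); (2, 0, 0))


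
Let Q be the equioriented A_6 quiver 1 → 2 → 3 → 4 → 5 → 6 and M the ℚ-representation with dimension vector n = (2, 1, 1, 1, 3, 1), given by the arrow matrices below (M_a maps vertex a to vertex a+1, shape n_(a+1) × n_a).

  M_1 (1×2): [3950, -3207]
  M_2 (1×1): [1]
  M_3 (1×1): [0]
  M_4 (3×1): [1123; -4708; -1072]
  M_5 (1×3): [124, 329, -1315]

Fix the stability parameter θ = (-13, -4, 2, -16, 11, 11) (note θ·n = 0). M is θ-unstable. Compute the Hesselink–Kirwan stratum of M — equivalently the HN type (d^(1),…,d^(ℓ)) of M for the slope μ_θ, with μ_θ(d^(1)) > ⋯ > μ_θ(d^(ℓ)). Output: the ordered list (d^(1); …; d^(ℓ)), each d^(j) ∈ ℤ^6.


Via rank(M_{q-1}∘⋯∘M_p): M ≅ I[1,1], I[1,3], I[4,5], I[5,5], I[5,6].
μ_θ-semistable layers: μ^(1)=11; μ^(2)=2; μ^(3)=-4; μ^(4)=-13; μ^(5)=-16

((0, 0, 0, 0, 3, 1); (0, 0, 1, 0, 0, 0); (0, 1, 0, 0, 0, 0); (2, 0, 0, 0, 0, 0); (0, 0, 0, 1, 0, 0))


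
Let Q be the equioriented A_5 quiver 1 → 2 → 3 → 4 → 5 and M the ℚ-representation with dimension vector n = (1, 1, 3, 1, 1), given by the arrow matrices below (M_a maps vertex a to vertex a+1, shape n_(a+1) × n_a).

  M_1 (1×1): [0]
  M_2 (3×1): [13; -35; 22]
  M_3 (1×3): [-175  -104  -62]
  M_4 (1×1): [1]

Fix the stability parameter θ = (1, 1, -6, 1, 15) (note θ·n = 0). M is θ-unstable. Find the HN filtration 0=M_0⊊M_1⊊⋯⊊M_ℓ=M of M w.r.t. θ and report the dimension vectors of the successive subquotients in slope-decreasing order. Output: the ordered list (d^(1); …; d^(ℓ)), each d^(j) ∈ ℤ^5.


Via rank(M_{q-1}∘⋯∘M_p): M ≅ I[1,1], I[2,5], I[3,3]^2.
μ_θ-semistable layers: μ^(1)=15; μ^(2)=1; μ^(3)=-5/2; μ^(4)=-6

((0, 0, 0, 0, 1); (1, 0, 0, 1, 0); (0, 1, 1, 0, 0); (0, 0, 2, 0, 0))


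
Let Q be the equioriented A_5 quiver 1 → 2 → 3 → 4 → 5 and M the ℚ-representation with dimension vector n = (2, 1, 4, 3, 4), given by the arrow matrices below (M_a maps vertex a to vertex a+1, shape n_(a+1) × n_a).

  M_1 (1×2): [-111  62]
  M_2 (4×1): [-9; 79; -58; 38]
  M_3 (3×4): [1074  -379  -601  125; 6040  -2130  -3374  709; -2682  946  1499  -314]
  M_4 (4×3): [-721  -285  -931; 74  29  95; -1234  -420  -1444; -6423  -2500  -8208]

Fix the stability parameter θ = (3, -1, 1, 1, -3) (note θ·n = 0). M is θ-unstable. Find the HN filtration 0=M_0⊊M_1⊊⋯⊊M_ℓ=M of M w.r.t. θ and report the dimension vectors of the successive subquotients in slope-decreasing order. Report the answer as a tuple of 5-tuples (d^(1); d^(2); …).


Barcode: M ≅ I[1,1], I[1,5], I[3,3], I[3,4], I[3,5], I[5,5]^2. HN layers by μ_θ (5 steps, strictly decreasing):
  μ^(1)=3; μ^(2)=1; μ^(3)=1/5; μ^(4)=-1/3; μ^(5)=-3

((1, 0, 0, 0, 0); (0, 0, 2, 1, 0); (1, 1, 1, 1, 1); (0, 0, 1, 1, 1); (0, 0, 0, 0, 2))


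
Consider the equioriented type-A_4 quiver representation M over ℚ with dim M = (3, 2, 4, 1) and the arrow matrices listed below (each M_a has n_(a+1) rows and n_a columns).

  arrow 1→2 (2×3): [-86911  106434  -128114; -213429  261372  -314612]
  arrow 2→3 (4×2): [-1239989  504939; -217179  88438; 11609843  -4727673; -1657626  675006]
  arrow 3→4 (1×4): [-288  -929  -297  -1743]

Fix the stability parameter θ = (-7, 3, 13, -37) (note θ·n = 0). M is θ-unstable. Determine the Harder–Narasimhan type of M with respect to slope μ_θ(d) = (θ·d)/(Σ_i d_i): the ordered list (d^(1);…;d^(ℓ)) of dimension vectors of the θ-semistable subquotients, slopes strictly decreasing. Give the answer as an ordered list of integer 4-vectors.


Interval decomposition of M: I[1,1], I[1,3], I[1,4], I[3,3]^2.
HN type (ℓ=3): μ^(1)=13; μ^(2)=3; μ^(3)=-7

((0, 0, 3, 0); (0, 1, 0, 0); (3, 1, 1, 1))


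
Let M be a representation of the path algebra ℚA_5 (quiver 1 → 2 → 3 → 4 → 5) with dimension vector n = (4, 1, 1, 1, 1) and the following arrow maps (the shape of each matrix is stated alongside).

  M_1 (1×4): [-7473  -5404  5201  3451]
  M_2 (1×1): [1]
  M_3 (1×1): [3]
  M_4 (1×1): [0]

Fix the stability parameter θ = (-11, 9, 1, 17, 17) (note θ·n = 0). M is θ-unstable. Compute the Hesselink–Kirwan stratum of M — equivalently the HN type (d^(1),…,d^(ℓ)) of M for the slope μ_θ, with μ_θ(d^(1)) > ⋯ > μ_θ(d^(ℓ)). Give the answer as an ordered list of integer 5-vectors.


Via rank(M_{q-1}∘⋯∘M_p): M ≅ I[1,1]^3, I[1,4], I[5,5].
μ_θ-semistable layers: μ^(1)=17; μ^(2)=5; μ^(3)=-11

((0, 0, 0, 1, 1); (0, 1, 1, 0, 0); (4, 0, 0, 0, 0))


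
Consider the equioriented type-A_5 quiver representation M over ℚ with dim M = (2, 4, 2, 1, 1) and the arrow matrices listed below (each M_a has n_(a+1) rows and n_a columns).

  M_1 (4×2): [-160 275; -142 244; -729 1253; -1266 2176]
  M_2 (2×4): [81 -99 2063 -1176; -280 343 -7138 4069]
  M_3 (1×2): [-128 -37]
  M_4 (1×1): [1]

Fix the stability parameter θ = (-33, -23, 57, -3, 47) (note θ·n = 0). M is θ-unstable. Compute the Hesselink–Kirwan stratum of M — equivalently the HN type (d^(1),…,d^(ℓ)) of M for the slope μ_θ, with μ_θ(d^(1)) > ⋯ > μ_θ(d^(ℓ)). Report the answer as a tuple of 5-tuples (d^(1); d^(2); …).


Interval decomposition of M: I[1,3], I[1,5], I[2,2]^2.
HN type (ℓ=5): μ^(1)=57; μ^(2)=47; μ^(3)=27; μ^(4)=-23; μ^(5)=-33

((0, 0, 1, 0, 0); (0, 0, 0, 0, 1); (0, 0, 1, 1, 0); (0, 4, 0, 0, 0); (2, 0, 0, 0, 0))


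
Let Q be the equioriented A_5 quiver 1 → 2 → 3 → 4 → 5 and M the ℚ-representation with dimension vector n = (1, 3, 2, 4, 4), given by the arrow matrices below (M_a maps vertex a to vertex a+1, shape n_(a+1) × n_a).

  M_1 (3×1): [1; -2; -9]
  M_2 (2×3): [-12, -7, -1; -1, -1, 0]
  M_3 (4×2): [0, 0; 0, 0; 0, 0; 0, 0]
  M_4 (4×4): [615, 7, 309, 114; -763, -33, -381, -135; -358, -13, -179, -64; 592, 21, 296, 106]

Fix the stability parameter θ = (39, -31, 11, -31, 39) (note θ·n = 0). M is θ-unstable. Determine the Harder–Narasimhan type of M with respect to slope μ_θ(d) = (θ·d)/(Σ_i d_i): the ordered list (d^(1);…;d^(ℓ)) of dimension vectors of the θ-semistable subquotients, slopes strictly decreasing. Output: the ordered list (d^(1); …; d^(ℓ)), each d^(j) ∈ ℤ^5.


Barcode: M ≅ I[1,3], I[2,2], I[2,3], I[4,5]^4. HN layers by μ_θ (4 steps, strictly decreasing):
  μ^(1)=39; μ^(2)=11; μ^(3)=4; μ^(4)=-31

((0, 0, 0, 0, 4); (0, 0, 2, 0, 0); (1, 1, 0, 0, 0); (0, 2, 0, 4, 0))
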